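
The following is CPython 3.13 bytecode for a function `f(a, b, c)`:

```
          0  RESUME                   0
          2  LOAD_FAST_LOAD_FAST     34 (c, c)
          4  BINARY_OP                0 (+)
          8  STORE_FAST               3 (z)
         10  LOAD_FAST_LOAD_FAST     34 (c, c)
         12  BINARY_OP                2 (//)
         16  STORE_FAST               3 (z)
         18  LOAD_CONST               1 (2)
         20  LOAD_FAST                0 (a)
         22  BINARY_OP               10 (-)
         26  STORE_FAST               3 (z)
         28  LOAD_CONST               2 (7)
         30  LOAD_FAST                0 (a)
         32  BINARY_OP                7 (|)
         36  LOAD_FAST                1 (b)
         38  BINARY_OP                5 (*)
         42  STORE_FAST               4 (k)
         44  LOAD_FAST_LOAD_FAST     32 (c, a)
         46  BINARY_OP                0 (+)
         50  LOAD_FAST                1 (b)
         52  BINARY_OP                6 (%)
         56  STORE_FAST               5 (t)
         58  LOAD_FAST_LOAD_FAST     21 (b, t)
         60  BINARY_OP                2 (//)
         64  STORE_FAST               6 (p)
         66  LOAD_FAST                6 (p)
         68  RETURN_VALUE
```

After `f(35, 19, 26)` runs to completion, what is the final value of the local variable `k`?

LOAD_FAST_LOAD_FAST c,c → push 26,26. Stack: [26, 26]
BINARY_OP + → 26 + 26 = 52. Stack: [52]
STORE_FAST z → z=52. Stack: []
LOAD_FAST_LOAD_FAST c,c → push 26,26. Stack: [26, 26]
BINARY_OP // → 26 // 26 = 1. Stack: [1]
STORE_FAST z → z=1. Stack: []
LOAD_CONST → push 2. Stack: [2]
LOAD_FAST a → push 35. Stack: [2, 35]
BINARY_OP - → 2 - 35 = -33. Stack: [-33]
STORE_FAST z → z=-33. Stack: []
LOAD_CONST → push 7. Stack: [7]
LOAD_FAST a → push 35. Stack: [7, 35]
BINARY_OP | → 7 | 35 = 39. Stack: [39]
LOAD_FAST b → push 19. Stack: [39, 19]
BINARY_OP * → 39 * 19 = 741. Stack: [741]
STORE_FAST k → k=741. Stack: []
LOAD_FAST_LOAD_FAST c,a → push 26,35. Stack: [26, 35]
BINARY_OP + → 26 + 35 = 61. Stack: [61]
LOAD_FAST b → push 19. Stack: [61, 19]
BINARY_OP % → 61 % 19 = 4. Stack: [4]
STORE_FAST t → t=4. Stack: []
LOAD_FAST_LOAD_FAST b,t → push 19,4. Stack: [19, 4]
BINARY_OP // → 19 // 4 = 4. Stack: [4]
STORE_FAST p → p=4. Stack: []
LOAD_FAST p → push 4. Stack: [4]
RETURN_VALUE → return 4.

741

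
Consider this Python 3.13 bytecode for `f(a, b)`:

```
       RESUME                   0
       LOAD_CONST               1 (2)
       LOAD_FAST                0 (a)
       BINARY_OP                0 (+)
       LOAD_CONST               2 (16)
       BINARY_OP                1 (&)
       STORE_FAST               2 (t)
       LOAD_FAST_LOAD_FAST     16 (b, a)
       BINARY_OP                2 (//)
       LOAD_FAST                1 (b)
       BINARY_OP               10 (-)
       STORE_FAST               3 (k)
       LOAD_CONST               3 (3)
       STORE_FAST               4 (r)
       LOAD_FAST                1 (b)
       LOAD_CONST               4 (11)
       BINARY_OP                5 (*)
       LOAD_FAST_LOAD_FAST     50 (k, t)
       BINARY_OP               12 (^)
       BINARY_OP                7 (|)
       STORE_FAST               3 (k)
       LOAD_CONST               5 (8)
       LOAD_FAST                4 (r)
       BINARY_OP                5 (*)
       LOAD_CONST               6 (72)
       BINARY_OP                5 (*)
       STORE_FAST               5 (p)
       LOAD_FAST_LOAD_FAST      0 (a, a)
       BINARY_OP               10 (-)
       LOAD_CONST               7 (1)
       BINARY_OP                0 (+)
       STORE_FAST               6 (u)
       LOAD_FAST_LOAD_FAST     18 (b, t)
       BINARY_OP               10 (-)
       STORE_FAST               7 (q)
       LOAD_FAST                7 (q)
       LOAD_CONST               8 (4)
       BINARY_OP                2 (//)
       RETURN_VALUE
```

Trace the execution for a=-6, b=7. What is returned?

-3

LOAD_CONST → push 2. Stack: [2]
LOAD_FAST a → push -6. Stack: [2, -6]
BINARY_OP + → 2 + -6 = -4. Stack: [-4]
LOAD_CONST → push 16. Stack: [-4, 16]
BINARY_OP & → -4 & 16 = 16. Stack: [16]
STORE_FAST t → t=16. Stack: []
LOAD_FAST_LOAD_FAST b,a → push 7,-6. Stack: [7, -6]
BINARY_OP // → 7 // -6 = -2. Stack: [-2]
LOAD_FAST b → push 7. Stack: [-2, 7]
BINARY_OP - → -2 - 7 = -9. Stack: [-9]
STORE_FAST k → k=-9. Stack: []
LOAD_CONST → push 3. Stack: [3]
STORE_FAST r → r=3. Stack: []
LOAD_FAST b → push 7. Stack: [7]
LOAD_CONST → push 11. Stack: [7, 11]
BINARY_OP * → 7 * 11 = 77. Stack: [77]
LOAD_FAST_LOAD_FAST k,t → push -9,16. Stack: [77, -9, 16]
BINARY_OP ^ → -9 ^ 16 = -25. Stack: [77, -25]
BINARY_OP | → 77 | -25 = -17. Stack: [-17]
STORE_FAST k → k=-17. Stack: []
LOAD_CONST → push 8. Stack: [8]
LOAD_FAST r → push 3. Stack: [8, 3]
BINARY_OP * → 8 * 3 = 24. Stack: [24]
LOAD_CONST → push 72. Stack: [24, 72]
BINARY_OP * → 24 * 72 = 1728. Stack: [1728]
STORE_FAST p → p=1728. Stack: []
LOAD_FAST_LOAD_FAST a,a → push -6,-6. Stack: [-6, -6]
BINARY_OP - → -6 - -6 = 0. Stack: [0]
LOAD_CONST → push 1. Stack: [0, 1]
BINARY_OP + → 0 + 1 = 1. Stack: [1]
STORE_FAST u → u=1. Stack: []
LOAD_FAST_LOAD_FAST b,t → push 7,16. Stack: [7, 16]
BINARY_OP - → 7 - 16 = -9. Stack: [-9]
STORE_FAST q → q=-9. Stack: []
LOAD_FAST q → push -9. Stack: [-9]
LOAD_CONST → push 4. Stack: [-9, 4]
BINARY_OP // → -9 // 4 = -3. Stack: [-3]
RETURN_VALUE → return -3.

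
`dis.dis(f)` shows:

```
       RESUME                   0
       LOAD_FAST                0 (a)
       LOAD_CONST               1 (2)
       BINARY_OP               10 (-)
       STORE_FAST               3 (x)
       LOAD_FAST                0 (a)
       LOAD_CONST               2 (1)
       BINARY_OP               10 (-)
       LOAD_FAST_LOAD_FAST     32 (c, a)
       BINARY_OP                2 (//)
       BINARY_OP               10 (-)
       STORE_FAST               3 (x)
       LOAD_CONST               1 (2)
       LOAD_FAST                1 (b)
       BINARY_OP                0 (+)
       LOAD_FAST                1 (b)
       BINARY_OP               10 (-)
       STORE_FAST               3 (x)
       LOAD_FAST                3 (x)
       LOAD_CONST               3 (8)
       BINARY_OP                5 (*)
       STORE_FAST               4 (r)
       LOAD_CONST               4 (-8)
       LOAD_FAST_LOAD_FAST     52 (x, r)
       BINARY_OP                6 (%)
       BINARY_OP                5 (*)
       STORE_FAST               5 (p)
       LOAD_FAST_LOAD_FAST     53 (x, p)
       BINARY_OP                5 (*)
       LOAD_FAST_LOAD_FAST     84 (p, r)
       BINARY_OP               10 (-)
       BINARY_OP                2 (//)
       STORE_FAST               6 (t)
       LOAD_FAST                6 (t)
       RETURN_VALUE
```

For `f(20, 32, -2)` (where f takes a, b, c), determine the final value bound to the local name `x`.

LOAD_FAST a → push 20. Stack: [20]
LOAD_CONST → push 2. Stack: [20, 2]
BINARY_OP - → 20 - 2 = 18. Stack: [18]
STORE_FAST x → x=18. Stack: []
LOAD_FAST a → push 20. Stack: [20]
LOAD_CONST → push 1. Stack: [20, 1]
BINARY_OP - → 20 - 1 = 19. Stack: [19]
LOAD_FAST_LOAD_FAST c,a → push -2,20. Stack: [19, -2, 20]
BINARY_OP // → -2 // 20 = -1. Stack: [19, -1]
BINARY_OP - → 19 - -1 = 20. Stack: [20]
STORE_FAST x → x=20. Stack: []
LOAD_CONST → push 2. Stack: [2]
LOAD_FAST b → push 32. Stack: [2, 32]
BINARY_OP + → 2 + 32 = 34. Stack: [34]
LOAD_FAST b → push 32. Stack: [34, 32]
BINARY_OP - → 34 - 32 = 2. Stack: [2]
STORE_FAST x → x=2. Stack: []
LOAD_FAST x → push 2. Stack: [2]
LOAD_CONST → push 8. Stack: [2, 8]
BINARY_OP * → 2 * 8 = 16. Stack: [16]
STORE_FAST r → r=16. Stack: []
LOAD_CONST → push -8. Stack: [-8]
LOAD_FAST_LOAD_FAST x,r → push 2,16. Stack: [-8, 2, 16]
BINARY_OP % → 2 % 16 = 2. Stack: [-8, 2]
BINARY_OP * → -8 * 2 = -16. Stack: [-16]
STORE_FAST p → p=-16. Stack: []
LOAD_FAST_LOAD_FAST x,p → push 2,-16. Stack: [2, -16]
BINARY_OP * → 2 * -16 = -32. Stack: [-32]
LOAD_FAST_LOAD_FAST p,r → push -16,16. Stack: [-32, -16, 16]
BINARY_OP - → -16 - 16 = -32. Stack: [-32, -32]
BINARY_OP // → -32 // -32 = 1. Stack: [1]
STORE_FAST t → t=1. Stack: []
LOAD_FAST t → push 1. Stack: [1]
RETURN_VALUE → return 1.

2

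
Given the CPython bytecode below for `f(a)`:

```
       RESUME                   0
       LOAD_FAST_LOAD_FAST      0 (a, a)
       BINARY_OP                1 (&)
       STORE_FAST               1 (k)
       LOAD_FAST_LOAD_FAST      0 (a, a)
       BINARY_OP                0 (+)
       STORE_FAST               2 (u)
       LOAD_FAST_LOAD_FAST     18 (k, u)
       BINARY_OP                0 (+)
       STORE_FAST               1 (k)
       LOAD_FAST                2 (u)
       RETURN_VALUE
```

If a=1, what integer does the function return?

LOAD_FAST_LOAD_FAST a,a → push 1,1. Stack: [1, 1]
BINARY_OP & → 1 & 1 = 1. Stack: [1]
STORE_FAST k → k=1. Stack: []
LOAD_FAST_LOAD_FAST a,a → push 1,1. Stack: [1, 1]
BINARY_OP + → 1 + 1 = 2. Stack: [2]
STORE_FAST u → u=2. Stack: []
LOAD_FAST_LOAD_FAST k,u → push 1,2. Stack: [1, 2]
BINARY_OP + → 1 + 2 = 3. Stack: [3]
STORE_FAST k → k=3. Stack: []
LOAD_FAST u → push 2. Stack: [2]
RETURN_VALUE → return 2.

2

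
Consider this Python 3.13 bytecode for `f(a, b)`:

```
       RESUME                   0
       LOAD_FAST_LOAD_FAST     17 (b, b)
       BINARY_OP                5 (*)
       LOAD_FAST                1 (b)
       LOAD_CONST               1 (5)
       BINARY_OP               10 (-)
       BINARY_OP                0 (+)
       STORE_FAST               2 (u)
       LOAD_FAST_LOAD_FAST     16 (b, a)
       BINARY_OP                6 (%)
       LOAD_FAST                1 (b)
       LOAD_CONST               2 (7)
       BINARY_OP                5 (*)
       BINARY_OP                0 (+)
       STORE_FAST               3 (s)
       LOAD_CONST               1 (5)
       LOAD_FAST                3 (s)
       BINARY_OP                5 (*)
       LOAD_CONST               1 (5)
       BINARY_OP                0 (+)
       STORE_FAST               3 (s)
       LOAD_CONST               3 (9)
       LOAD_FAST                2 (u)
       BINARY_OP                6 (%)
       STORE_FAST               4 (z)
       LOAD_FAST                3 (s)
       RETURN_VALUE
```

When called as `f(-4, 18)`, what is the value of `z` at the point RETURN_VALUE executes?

LOAD_FAST_LOAD_FAST b,b → push 18,18. Stack: [18, 18]
BINARY_OP * → 18 * 18 = 324. Stack: [324]
LOAD_FAST b → push 18. Stack: [324, 18]
LOAD_CONST → push 5. Stack: [324, 18, 5]
BINARY_OP - → 18 - 5 = 13. Stack: [324, 13]
BINARY_OP + → 324 + 13 = 337. Stack: [337]
STORE_FAST u → u=337. Stack: []
LOAD_FAST_LOAD_FAST b,a → push 18,-4. Stack: [18, -4]
BINARY_OP % → 18 % -4 = -2. Stack: [-2]
LOAD_FAST b → push 18. Stack: [-2, 18]
LOAD_CONST → push 7. Stack: [-2, 18, 7]
BINARY_OP * → 18 * 7 = 126. Stack: [-2, 126]
BINARY_OP + → -2 + 126 = 124. Stack: [124]
STORE_FAST s → s=124. Stack: []
LOAD_CONST → push 5. Stack: [5]
LOAD_FAST s → push 124. Stack: [5, 124]
BINARY_OP * → 5 * 124 = 620. Stack: [620]
LOAD_CONST → push 5. Stack: [620, 5]
BINARY_OP + → 620 + 5 = 625. Stack: [625]
STORE_FAST s → s=625. Stack: []
LOAD_CONST → push 9. Stack: [9]
LOAD_FAST u → push 337. Stack: [9, 337]
BINARY_OP % → 9 % 337 = 9. Stack: [9]
STORE_FAST z → z=9. Stack: []
LOAD_FAST s → push 625. Stack: [625]
RETURN_VALUE → return 625.

9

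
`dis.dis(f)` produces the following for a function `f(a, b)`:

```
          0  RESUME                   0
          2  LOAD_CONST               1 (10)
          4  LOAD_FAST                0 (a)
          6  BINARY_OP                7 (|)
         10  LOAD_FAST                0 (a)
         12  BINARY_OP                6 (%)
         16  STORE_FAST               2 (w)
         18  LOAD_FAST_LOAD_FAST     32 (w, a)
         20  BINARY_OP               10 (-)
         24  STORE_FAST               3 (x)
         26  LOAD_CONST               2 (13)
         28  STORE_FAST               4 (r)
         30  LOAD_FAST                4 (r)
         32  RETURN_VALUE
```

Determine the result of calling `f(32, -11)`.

LOAD_CONST → push 10. Stack: [10]
LOAD_FAST a → push 32. Stack: [10, 32]
BINARY_OP | → 10 | 32 = 42. Stack: [42]
LOAD_FAST a → push 32. Stack: [42, 32]
BINARY_OP % → 42 % 32 = 10. Stack: [10]
STORE_FAST w → w=10. Stack: []
LOAD_FAST_LOAD_FAST w,a → push 10,32. Stack: [10, 32]
BINARY_OP - → 10 - 32 = -22. Stack: [-22]
STORE_FAST x → x=-22. Stack: []
LOAD_CONST → push 13. Stack: [13]
STORE_FAST r → r=13. Stack: []
LOAD_FAST r → push 13. Stack: [13]
RETURN_VALUE → return 13.

13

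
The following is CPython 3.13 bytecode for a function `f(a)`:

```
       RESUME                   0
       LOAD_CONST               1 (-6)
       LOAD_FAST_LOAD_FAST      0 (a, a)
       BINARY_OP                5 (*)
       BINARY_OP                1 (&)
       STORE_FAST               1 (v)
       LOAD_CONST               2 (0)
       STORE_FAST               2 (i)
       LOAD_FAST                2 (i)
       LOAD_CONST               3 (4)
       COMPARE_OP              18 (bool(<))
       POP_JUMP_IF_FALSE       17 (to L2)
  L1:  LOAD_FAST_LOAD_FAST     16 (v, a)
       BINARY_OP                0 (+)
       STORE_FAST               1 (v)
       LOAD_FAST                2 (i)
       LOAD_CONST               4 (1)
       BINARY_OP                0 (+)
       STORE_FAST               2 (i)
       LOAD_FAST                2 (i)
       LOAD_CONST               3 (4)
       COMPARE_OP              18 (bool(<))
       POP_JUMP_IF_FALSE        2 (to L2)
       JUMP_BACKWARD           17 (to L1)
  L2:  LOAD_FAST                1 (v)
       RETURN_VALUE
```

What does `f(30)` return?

1016

LOAD_CONST → push -6. Stack: [-6]
LOAD_FAST_LOAD_FAST a,a → push 30,30. Stack: [-6, 30, 30]
BINARY_OP * → 30 * 30 = 900. Stack: [-6, 900]
BINARY_OP & → -6 & 900 = 896. Stack: [896]
STORE_FAST v → v=896. Stack: []
LOAD_CONST → push 0. Stack: [0]
STORE_FAST i → i=0. Stack: []
LOAD_FAST i → push 0. Stack: [0]
LOAD_CONST → push 4. Stack: [0, 4]
COMPARE_OP bool(<) → 0 vs 4 = True. Stack: [True]
POP_JUMP_IF_FALSE → pop True; no jump. Stack: []
LOAD_FAST_LOAD_FAST v,a → push 896,30. Stack: [896, 30]
BINARY_OP + → 896 + 30 = 926. Stack: [926]
STORE_FAST v → v=926. Stack: []
LOAD_FAST i → push 0. Stack: [0]
LOAD_CONST → push 1. Stack: [0, 1]
BINARY_OP + → 0 + 1 = 1. Stack: [1]
STORE_FAST i → i=1. Stack: []
LOAD_FAST i → push 1. Stack: [1]
LOAD_CONST → push 4. Stack: [1, 4]
COMPARE_OP bool(<) → 1 vs 4 = True. Stack: [True]
POP_JUMP_IF_FALSE → pop True; no jump. Stack: []
LOAD_FAST_LOAD_FAST v,a → push 926,30. Stack: [926, 30]
BINARY_OP + → 926 + 30 = 956. Stack: [956]
STORE_FAST v → v=956. Stack: []
LOAD_FAST i → push 1. Stack: [1]
LOAD_CONST → push 1. Stack: [1, 1]
BINARY_OP + → 1 + 1 = 2. Stack: [2]
STORE_FAST i → i=2. Stack: []
LOAD_FAST i → push 2. Stack: [2]
LOAD_CONST → push 4. Stack: [2, 4]
COMPARE_OP bool(<) → 2 vs 4 = True. Stack: [True]
POP_JUMP_IF_FALSE → pop True; no jump. Stack: []
LOAD_FAST_LOAD_FAST v,a → push 956,30. Stack: [956, 30]
BINARY_OP + → 956 + 30 = 986. Stack: [986]
STORE_FAST v → v=986. Stack: []
LOAD_FAST i → push 2. Stack: [2]
LOAD_CONST → push 1. Stack: [2, 1]
BINARY_OP + → 2 + 1 = 3. Stack: [3]
STORE_FAST i → i=3. Stack: []
LOAD_FAST i → push 3. Stack: [3]
LOAD_CONST → push 4. Stack: [3, 4]
COMPARE_OP bool(<) → 3 vs 4 = True. Stack: [True]
POP_JUMP_IF_FALSE → pop True; no jump. Stack: []
LOAD_FAST_LOAD_FAST v,a → push 986,30. Stack: [986, 30]
BINARY_OP + → 986 + 30 = 1016. Stack: [1016]
STORE_FAST v → v=1016. Stack: []
LOAD_FAST i → push 3. Stack: [3]
LOAD_CONST → push 1. Stack: [3, 1]
BINARY_OP + → 3 + 1 = 4. Stack: [4]
STORE_FAST i → i=4. Stack: []
LOAD_FAST i → push 4. Stack: [4]
LOAD_CONST → push 4. Stack: [4, 4]
COMPARE_OP bool(<) → 4 vs 4 = False. Stack: [False]
POP_JUMP_IF_FALSE → pop False; jump. Stack: []
LOAD_FAST v → push 1016. Stack: [1016]
RETURN_VALUE → return 1016.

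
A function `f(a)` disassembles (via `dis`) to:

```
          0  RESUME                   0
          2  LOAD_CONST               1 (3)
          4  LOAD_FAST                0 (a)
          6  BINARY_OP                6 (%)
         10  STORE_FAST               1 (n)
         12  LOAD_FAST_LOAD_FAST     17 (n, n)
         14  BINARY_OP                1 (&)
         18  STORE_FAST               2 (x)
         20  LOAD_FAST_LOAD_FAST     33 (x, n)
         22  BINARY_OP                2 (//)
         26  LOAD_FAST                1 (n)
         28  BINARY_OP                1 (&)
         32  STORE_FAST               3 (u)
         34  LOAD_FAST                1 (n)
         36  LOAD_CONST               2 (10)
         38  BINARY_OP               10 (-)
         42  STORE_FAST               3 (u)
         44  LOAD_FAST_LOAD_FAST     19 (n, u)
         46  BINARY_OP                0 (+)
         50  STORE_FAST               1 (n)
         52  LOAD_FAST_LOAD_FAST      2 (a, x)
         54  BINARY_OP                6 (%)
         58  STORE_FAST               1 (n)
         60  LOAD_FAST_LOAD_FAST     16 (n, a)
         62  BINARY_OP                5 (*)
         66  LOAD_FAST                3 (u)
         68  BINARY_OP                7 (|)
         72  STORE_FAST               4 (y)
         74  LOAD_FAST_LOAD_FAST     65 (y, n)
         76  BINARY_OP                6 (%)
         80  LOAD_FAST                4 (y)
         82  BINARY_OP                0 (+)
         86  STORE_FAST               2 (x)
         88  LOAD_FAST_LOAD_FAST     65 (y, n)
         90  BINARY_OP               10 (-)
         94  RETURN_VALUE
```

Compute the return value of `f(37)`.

LOAD_CONST → push 3. Stack: [3]
LOAD_FAST a → push 37. Stack: [3, 37]
BINARY_OP % → 3 % 37 = 3. Stack: [3]
STORE_FAST n → n=3. Stack: []
LOAD_FAST_LOAD_FAST n,n → push 3,3. Stack: [3, 3]
BINARY_OP & → 3 & 3 = 3. Stack: [3]
STORE_FAST x → x=3. Stack: []
LOAD_FAST_LOAD_FAST x,n → push 3,3. Stack: [3, 3]
BINARY_OP // → 3 // 3 = 1. Stack: [1]
LOAD_FAST n → push 3. Stack: [1, 3]
BINARY_OP & → 1 & 3 = 1. Stack: [1]
STORE_FAST u → u=1. Stack: []
LOAD_FAST n → push 3. Stack: [3]
LOAD_CONST → push 10. Stack: [3, 10]
BINARY_OP - → 3 - 10 = -7. Stack: [-7]
STORE_FAST u → u=-7. Stack: []
LOAD_FAST_LOAD_FAST n,u → push 3,-7. Stack: [3, -7]
BINARY_OP + → 3 + -7 = -4. Stack: [-4]
STORE_FAST n → n=-4. Stack: []
LOAD_FAST_LOAD_FAST a,x → push 37,3. Stack: [37, 3]
BINARY_OP % → 37 % 3 = 1. Stack: [1]
STORE_FAST n → n=1. Stack: []
LOAD_FAST_LOAD_FAST n,a → push 1,37. Stack: [1, 37]
BINARY_OP * → 1 * 37 = 37. Stack: [37]
LOAD_FAST u → push -7. Stack: [37, -7]
BINARY_OP | → 37 | -7 = -3. Stack: [-3]
STORE_FAST y → y=-3. Stack: []
LOAD_FAST_LOAD_FAST y,n → push -3,1. Stack: [-3, 1]
BINARY_OP % → -3 % 1 = 0. Stack: [0]
LOAD_FAST y → push -3. Stack: [0, -3]
BINARY_OP + → 0 + -3 = -3. Stack: [-3]
STORE_FAST x → x=-3. Stack: []
LOAD_FAST_LOAD_FAST y,n → push -3,1. Stack: [-3, 1]
BINARY_OP - → -3 - 1 = -4. Stack: [-4]
RETURN_VALUE → return -4.

-4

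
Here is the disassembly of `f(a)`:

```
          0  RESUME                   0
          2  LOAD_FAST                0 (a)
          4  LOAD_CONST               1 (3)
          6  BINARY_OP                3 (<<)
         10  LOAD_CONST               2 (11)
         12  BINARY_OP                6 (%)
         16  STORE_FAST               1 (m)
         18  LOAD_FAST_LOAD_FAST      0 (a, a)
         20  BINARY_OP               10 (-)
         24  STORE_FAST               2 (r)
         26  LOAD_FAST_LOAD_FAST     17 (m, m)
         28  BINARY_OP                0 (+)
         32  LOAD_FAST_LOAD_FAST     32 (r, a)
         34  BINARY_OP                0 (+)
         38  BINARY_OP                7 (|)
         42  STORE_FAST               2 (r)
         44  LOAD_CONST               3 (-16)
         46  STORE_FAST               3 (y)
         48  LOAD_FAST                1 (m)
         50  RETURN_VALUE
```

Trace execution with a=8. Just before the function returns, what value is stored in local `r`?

LOAD_FAST a → push 8. Stack: [8]
LOAD_CONST → push 3. Stack: [8, 3]
BINARY_OP << → 8 << 3 = 64. Stack: [64]
LOAD_CONST → push 11. Stack: [64, 11]
BINARY_OP % → 64 % 11 = 9. Stack: [9]
STORE_FAST m → m=9. Stack: []
LOAD_FAST_LOAD_FAST a,a → push 8,8. Stack: [8, 8]
BINARY_OP - → 8 - 8 = 0. Stack: [0]
STORE_FAST r → r=0. Stack: []
LOAD_FAST_LOAD_FAST m,m → push 9,9. Stack: [9, 9]
BINARY_OP + → 9 + 9 = 18. Stack: [18]
LOAD_FAST_LOAD_FAST r,a → push 0,8. Stack: [18, 0, 8]
BINARY_OP + → 0 + 8 = 8. Stack: [18, 8]
BINARY_OP | → 18 | 8 = 26. Stack: [26]
STORE_FAST r → r=26. Stack: []
LOAD_CONST → push -16. Stack: [-16]
STORE_FAST y → y=-16. Stack: []
LOAD_FAST m → push 9. Stack: [9]
RETURN_VALUE → return 9.

26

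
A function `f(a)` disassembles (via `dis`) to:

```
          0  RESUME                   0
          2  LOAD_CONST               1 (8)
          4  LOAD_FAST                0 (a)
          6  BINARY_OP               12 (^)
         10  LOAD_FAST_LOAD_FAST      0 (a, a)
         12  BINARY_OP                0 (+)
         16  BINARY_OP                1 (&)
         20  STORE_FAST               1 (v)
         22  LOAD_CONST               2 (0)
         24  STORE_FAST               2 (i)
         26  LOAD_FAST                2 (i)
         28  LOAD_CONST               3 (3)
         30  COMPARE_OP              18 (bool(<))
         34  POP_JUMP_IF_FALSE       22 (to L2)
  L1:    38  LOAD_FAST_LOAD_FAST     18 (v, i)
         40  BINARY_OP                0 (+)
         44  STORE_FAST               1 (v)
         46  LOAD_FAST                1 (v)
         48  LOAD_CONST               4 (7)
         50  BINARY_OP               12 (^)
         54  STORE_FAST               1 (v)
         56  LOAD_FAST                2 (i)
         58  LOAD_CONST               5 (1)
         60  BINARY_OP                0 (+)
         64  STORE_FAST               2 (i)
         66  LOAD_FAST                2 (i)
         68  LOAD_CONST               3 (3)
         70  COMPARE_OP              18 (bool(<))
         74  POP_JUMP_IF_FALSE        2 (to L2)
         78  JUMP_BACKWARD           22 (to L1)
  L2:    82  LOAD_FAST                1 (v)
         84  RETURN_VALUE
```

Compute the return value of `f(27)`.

20

LOAD_CONST → push 8. Stack: [8]
LOAD_FAST a → push 27. Stack: [8, 27]
BINARY_OP ^ → 8 ^ 27 = 19. Stack: [19]
LOAD_FAST_LOAD_FAST a,a → push 27,27. Stack: [19, 27, 27]
BINARY_OP + → 27 + 27 = 54. Stack: [19, 54]
BINARY_OP & → 19 & 54 = 18. Stack: [18]
STORE_FAST v → v=18. Stack: []
LOAD_CONST → push 0. Stack: [0]
STORE_FAST i → i=0. Stack: []
LOAD_FAST i → push 0. Stack: [0]
LOAD_CONST → push 3. Stack: [0, 3]
COMPARE_OP bool(<) → 0 vs 3 = True. Stack: [True]
POP_JUMP_IF_FALSE → pop True; no jump. Stack: []
LOAD_FAST_LOAD_FAST v,i → push 18,0. Stack: [18, 0]
BINARY_OP + → 18 + 0 = 18. Stack: [18]
STORE_FAST v → v=18. Stack: []
LOAD_FAST v → push 18. Stack: [18]
LOAD_CONST → push 7. Stack: [18, 7]
BINARY_OP ^ → 18 ^ 7 = 21. Stack: [21]
STORE_FAST v → v=21. Stack: []
LOAD_FAST i → push 0. Stack: [0]
LOAD_CONST → push 1. Stack: [0, 1]
BINARY_OP + → 0 + 1 = 1. Stack: [1]
STORE_FAST i → i=1. Stack: []
LOAD_FAST i → push 1. Stack: [1]
LOAD_CONST → push 3. Stack: [1, 3]
COMPARE_OP bool(<) → 1 vs 3 = True. Stack: [True]
POP_JUMP_IF_FALSE → pop True; no jump. Stack: []
LOAD_FAST_LOAD_FAST v,i → push 21,1. Stack: [21, 1]
BINARY_OP + → 21 + 1 = 22. Stack: [22]
STORE_FAST v → v=22. Stack: []
LOAD_FAST v → push 22. Stack: [22]
LOAD_CONST → push 7. Stack: [22, 7]
BINARY_OP ^ → 22 ^ 7 = 17. Stack: [17]
STORE_FAST v → v=17. Stack: []
LOAD_FAST i → push 1. Stack: [1]
LOAD_CONST → push 1. Stack: [1, 1]
BINARY_OP + → 1 + 1 = 2. Stack: [2]
STORE_FAST i → i=2. Stack: []
LOAD_FAST i → push 2. Stack: [2]
LOAD_CONST → push 3. Stack: [2, 3]
COMPARE_OP bool(<) → 2 vs 3 = True. Stack: [True]
POP_JUMP_IF_FALSE → pop True; no jump. Stack: []
LOAD_FAST_LOAD_FAST v,i → push 17,2. Stack: [17, 2]
BINARY_OP + → 17 + 2 = 19. Stack: [19]
STORE_FAST v → v=19. Stack: []
LOAD_FAST v → push 19. Stack: [19]
LOAD_CONST → push 7. Stack: [19, 7]
BINARY_OP ^ → 19 ^ 7 = 20. Stack: [20]
STORE_FAST v → v=20. Stack: []
LOAD_FAST i → push 2. Stack: [2]
LOAD_CONST → push 1. Stack: [2, 1]
BINARY_OP + → 2 + 1 = 3. Stack: [3]
STORE_FAST i → i=3. Stack: []
LOAD_FAST i → push 3. Stack: [3]
LOAD_CONST → push 3. Stack: [3, 3]
COMPARE_OP bool(<) → 3 vs 3 = False. Stack: [False]
POP_JUMP_IF_FALSE → pop False; jump. Stack: []
LOAD_FAST v → push 20. Stack: [20]
RETURN_VALUE → return 20.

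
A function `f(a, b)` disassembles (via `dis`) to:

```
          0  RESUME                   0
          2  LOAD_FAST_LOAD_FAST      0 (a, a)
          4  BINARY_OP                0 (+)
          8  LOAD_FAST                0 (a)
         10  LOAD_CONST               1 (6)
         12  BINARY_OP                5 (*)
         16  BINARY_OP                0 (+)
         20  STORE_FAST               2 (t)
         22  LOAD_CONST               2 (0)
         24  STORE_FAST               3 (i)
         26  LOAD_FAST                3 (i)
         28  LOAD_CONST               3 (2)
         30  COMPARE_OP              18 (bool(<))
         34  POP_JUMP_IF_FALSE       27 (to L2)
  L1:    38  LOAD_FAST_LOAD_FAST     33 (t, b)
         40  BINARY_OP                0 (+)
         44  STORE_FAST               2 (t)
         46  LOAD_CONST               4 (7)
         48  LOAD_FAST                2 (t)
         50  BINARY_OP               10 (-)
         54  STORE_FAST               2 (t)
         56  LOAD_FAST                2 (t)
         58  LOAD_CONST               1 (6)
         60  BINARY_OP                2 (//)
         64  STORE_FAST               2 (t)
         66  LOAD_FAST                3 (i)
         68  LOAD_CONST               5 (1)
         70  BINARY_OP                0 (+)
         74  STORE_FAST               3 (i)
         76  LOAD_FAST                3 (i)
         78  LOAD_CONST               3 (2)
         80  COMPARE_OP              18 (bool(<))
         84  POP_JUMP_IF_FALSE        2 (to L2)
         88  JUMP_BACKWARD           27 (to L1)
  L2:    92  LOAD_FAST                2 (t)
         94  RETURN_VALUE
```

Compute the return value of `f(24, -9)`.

LOAD_FAST_LOAD_FAST a,a → push 24,24. Stack: [24, 24]
BINARY_OP + → 24 + 24 = 48. Stack: [48]
LOAD_FAST a → push 24. Stack: [48, 24]
LOAD_CONST → push 6. Stack: [48, 24, 6]
BINARY_OP * → 24 * 6 = 144. Stack: [48, 144]
BINARY_OP + → 48 + 144 = 192. Stack: [192]
STORE_FAST t → t=192. Stack: []
LOAD_CONST → push 0. Stack: [0]
STORE_FAST i → i=0. Stack: []
LOAD_FAST i → push 0. Stack: [0]
LOAD_CONST → push 2. Stack: [0, 2]
COMPARE_OP bool(<) → 0 vs 2 = True. Stack: [True]
POP_JUMP_IF_FALSE → pop True; no jump. Stack: []
LOAD_FAST_LOAD_FAST t,b → push 192,-9. Stack: [192, -9]
BINARY_OP + → 192 + -9 = 183. Stack: [183]
STORE_FAST t → t=183. Stack: []
LOAD_CONST → push 7. Stack: [7]
LOAD_FAST t → push 183. Stack: [7, 183]
BINARY_OP - → 7 - 183 = -176. Stack: [-176]
STORE_FAST t → t=-176. Stack: []
LOAD_FAST t → push -176. Stack: [-176]
LOAD_CONST → push 6. Stack: [-176, 6]
BINARY_OP // → -176 // 6 = -30. Stack: [-30]
STORE_FAST t → t=-30. Stack: []
LOAD_FAST i → push 0. Stack: [0]
LOAD_CONST → push 1. Stack: [0, 1]
BINARY_OP + → 0 + 1 = 1. Stack: [1]
STORE_FAST i → i=1. Stack: []
LOAD_FAST i → push 1. Stack: [1]
LOAD_CONST → push 2. Stack: [1, 2]
COMPARE_OP bool(<) → 1 vs 2 = True. Stack: [True]
POP_JUMP_IF_FALSE → pop True; no jump. Stack: []
LOAD_FAST_LOAD_FAST t,b → push -30,-9. Stack: [-30, -9]
BINARY_OP + → -30 + -9 = -39. Stack: [-39]
STORE_FAST t → t=-39. Stack: []
LOAD_CONST → push 7. Stack: [7]
LOAD_FAST t → push -39. Stack: [7, -39]
BINARY_OP - → 7 - -39 = 46. Stack: [46]
STORE_FAST t → t=46. Stack: []
LOAD_FAST t → push 46. Stack: [46]
LOAD_CONST → push 6. Stack: [46, 6]
BINARY_OP // → 46 // 6 = 7. Stack: [7]
STORE_FAST t → t=7. Stack: []
LOAD_FAST i → push 1. Stack: [1]
LOAD_CONST → push 1. Stack: [1, 1]
BINARY_OP + → 1 + 1 = 2. Stack: [2]
STORE_FAST i → i=2. Stack: []
LOAD_FAST i → push 2. Stack: [2]
LOAD_CONST → push 2. Stack: [2, 2]
COMPARE_OP bool(<) → 2 vs 2 = False. Stack: [False]
POP_JUMP_IF_FALSE → pop False; jump. Stack: []
LOAD_FAST t → push 7. Stack: [7]
RETURN_VALUE → return 7.

7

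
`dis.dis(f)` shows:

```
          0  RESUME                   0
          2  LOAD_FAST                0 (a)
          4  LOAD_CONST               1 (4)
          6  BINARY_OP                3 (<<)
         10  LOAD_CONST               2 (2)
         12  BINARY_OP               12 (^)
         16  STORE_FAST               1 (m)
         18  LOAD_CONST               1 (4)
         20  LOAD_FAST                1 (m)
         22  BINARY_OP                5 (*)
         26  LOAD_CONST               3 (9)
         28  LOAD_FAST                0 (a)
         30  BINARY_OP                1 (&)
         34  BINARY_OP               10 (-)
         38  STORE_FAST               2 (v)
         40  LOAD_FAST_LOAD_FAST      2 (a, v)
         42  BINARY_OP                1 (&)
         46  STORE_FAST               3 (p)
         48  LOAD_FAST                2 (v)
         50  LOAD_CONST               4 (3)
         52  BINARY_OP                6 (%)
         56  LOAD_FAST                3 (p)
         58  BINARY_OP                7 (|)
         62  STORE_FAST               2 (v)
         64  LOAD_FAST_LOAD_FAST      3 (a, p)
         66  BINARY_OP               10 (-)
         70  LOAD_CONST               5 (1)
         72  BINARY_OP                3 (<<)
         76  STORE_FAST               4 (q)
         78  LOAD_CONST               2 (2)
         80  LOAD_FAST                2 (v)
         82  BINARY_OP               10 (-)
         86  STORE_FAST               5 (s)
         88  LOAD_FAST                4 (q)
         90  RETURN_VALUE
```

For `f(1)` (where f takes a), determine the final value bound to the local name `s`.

LOAD_FAST a → push 1. Stack: [1]
LOAD_CONST → push 4. Stack: [1, 4]
BINARY_OP << → 1 << 4 = 16. Stack: [16]
LOAD_CONST → push 2. Stack: [16, 2]
BINARY_OP ^ → 16 ^ 2 = 18. Stack: [18]
STORE_FAST m → m=18. Stack: []
LOAD_CONST → push 4. Stack: [4]
LOAD_FAST m → push 18. Stack: [4, 18]
BINARY_OP * → 4 * 18 = 72. Stack: [72]
LOAD_CONST → push 9. Stack: [72, 9]
LOAD_FAST a → push 1. Stack: [72, 9, 1]
BINARY_OP & → 9 & 1 = 1. Stack: [72, 1]
BINARY_OP - → 72 - 1 = 71. Stack: [71]
STORE_FAST v → v=71. Stack: []
LOAD_FAST_LOAD_FAST a,v → push 1,71. Stack: [1, 71]
BINARY_OP & → 1 & 71 = 1. Stack: [1]
STORE_FAST p → p=1. Stack: []
LOAD_FAST v → push 71. Stack: [71]
LOAD_CONST → push 3. Stack: [71, 3]
BINARY_OP % → 71 % 3 = 2. Stack: [2]
LOAD_FAST p → push 1. Stack: [2, 1]
BINARY_OP | → 2 | 1 = 3. Stack: [3]
STORE_FAST v → v=3. Stack: []
LOAD_FAST_LOAD_FAST a,p → push 1,1. Stack: [1, 1]
BINARY_OP - → 1 - 1 = 0. Stack: [0]
LOAD_CONST → push 1. Stack: [0, 1]
BINARY_OP << → 0 << 1 = 0. Stack: [0]
STORE_FAST q → q=0. Stack: []
LOAD_CONST → push 2. Stack: [2]
LOAD_FAST v → push 3. Stack: [2, 3]
BINARY_OP - → 2 - 3 = -1. Stack: [-1]
STORE_FAST s → s=-1. Stack: []
LOAD_FAST q → push 0. Stack: [0]
RETURN_VALUE → return 0.

-1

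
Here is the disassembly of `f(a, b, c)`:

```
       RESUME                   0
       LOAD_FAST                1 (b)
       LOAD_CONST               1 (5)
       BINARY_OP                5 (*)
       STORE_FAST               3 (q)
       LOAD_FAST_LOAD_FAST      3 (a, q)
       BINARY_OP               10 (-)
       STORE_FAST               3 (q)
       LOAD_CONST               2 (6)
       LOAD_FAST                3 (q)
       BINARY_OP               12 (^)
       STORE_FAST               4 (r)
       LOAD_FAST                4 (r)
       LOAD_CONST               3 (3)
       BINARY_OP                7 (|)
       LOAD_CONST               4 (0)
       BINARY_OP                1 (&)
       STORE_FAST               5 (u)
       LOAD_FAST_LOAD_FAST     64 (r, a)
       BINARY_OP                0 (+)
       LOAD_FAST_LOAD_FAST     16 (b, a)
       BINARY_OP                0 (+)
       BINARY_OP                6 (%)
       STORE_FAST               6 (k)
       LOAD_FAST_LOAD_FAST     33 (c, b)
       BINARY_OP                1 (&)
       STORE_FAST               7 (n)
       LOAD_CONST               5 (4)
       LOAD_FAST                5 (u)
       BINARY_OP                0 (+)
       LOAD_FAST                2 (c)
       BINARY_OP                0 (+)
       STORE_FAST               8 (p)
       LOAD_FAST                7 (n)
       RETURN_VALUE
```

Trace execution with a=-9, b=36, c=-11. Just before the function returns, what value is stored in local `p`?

-7

LOAD_FAST b → push 36. Stack: [36]
LOAD_CONST → push 5. Stack: [36, 5]
BINARY_OP * → 36 * 5 = 180. Stack: [180]
STORE_FAST q → q=180. Stack: []
LOAD_FAST_LOAD_FAST a,q → push -9,180. Stack: [-9, 180]
BINARY_OP - → -9 - 180 = -189. Stack: [-189]
STORE_FAST q → q=-189. Stack: []
LOAD_CONST → push 6. Stack: [6]
LOAD_FAST q → push -189. Stack: [6, -189]
BINARY_OP ^ → 6 ^ -189 = -187. Stack: [-187]
STORE_FAST r → r=-187. Stack: []
LOAD_FAST r → push -187. Stack: [-187]
LOAD_CONST → push 3. Stack: [-187, 3]
BINARY_OP | → -187 | 3 = -185. Stack: [-185]
LOAD_CONST → push 0. Stack: [-185, 0]
BINARY_OP & → -185 & 0 = 0. Stack: [0]
STORE_FAST u → u=0. Stack: []
LOAD_FAST_LOAD_FAST r,a → push -187,-9. Stack: [-187, -9]
BINARY_OP + → -187 + -9 = -196. Stack: [-196]
LOAD_FAST_LOAD_FAST b,a → push 36,-9. Stack: [-196, 36, -9]
BINARY_OP + → 36 + -9 = 27. Stack: [-196, 27]
BINARY_OP % → -196 % 27 = 20. Stack: [20]
STORE_FAST k → k=20. Stack: []
LOAD_FAST_LOAD_FAST c,b → push -11,36. Stack: [-11, 36]
BINARY_OP & → -11 & 36 = 36. Stack: [36]
STORE_FAST n → n=36. Stack: []
LOAD_CONST → push 4. Stack: [4]
LOAD_FAST u → push 0. Stack: [4, 0]
BINARY_OP + → 4 + 0 = 4. Stack: [4]
LOAD_FAST c → push -11. Stack: [4, -11]
BINARY_OP + → 4 + -11 = -7. Stack: [-7]
STORE_FAST p → p=-7. Stack: []
LOAD_FAST n → push 36. Stack: [36]
RETURN_VALUE → return 36.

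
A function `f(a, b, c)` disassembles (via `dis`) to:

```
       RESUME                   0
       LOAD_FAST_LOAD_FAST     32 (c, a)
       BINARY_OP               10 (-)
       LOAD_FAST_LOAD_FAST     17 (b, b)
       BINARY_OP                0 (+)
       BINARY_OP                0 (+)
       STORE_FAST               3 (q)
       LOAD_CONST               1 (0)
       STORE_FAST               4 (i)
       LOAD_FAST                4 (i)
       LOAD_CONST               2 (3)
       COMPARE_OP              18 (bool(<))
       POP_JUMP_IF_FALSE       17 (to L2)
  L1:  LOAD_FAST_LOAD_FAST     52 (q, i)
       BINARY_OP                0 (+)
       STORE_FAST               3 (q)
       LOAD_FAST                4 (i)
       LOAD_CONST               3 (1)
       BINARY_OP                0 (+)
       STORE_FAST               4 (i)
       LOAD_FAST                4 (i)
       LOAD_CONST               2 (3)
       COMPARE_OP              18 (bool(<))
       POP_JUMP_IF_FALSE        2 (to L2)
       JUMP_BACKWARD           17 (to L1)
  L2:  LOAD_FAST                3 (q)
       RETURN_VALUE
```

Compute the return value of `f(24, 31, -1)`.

LOAD_FAST_LOAD_FAST c,a → push -1,24. Stack: [-1, 24]
BINARY_OP - → -1 - 24 = -25. Stack: [-25]
LOAD_FAST_LOAD_FAST b,b → push 31,31. Stack: [-25, 31, 31]
BINARY_OP + → 31 + 31 = 62. Stack: [-25, 62]
BINARY_OP + → -25 + 62 = 37. Stack: [37]
STORE_FAST q → q=37. Stack: []
LOAD_CONST → push 0. Stack: [0]
STORE_FAST i → i=0. Stack: []
LOAD_FAST i → push 0. Stack: [0]
LOAD_CONST → push 3. Stack: [0, 3]
COMPARE_OP bool(<) → 0 vs 3 = True. Stack: [True]
POP_JUMP_IF_FALSE → pop True; no jump. Stack: []
LOAD_FAST_LOAD_FAST q,i → push 37,0. Stack: [37, 0]
BINARY_OP + → 37 + 0 = 37. Stack: [37]
STORE_FAST q → q=37. Stack: []
LOAD_FAST i → push 0. Stack: [0]
LOAD_CONST → push 1. Stack: [0, 1]
BINARY_OP + → 0 + 1 = 1. Stack: [1]
STORE_FAST i → i=1. Stack: []
LOAD_FAST i → push 1. Stack: [1]
LOAD_CONST → push 3. Stack: [1, 3]
COMPARE_OP bool(<) → 1 vs 3 = True. Stack: [True]
POP_JUMP_IF_FALSE → pop True; no jump. Stack: []
LOAD_FAST_LOAD_FAST q,i → push 37,1. Stack: [37, 1]
BINARY_OP + → 37 + 1 = 38. Stack: [38]
STORE_FAST q → q=38. Stack: []
LOAD_FAST i → push 1. Stack: [1]
LOAD_CONST → push 1. Stack: [1, 1]
BINARY_OP + → 1 + 1 = 2. Stack: [2]
STORE_FAST i → i=2. Stack: []
LOAD_FAST i → push 2. Stack: [2]
LOAD_CONST → push 3. Stack: [2, 3]
COMPARE_OP bool(<) → 2 vs 3 = True. Stack: [True]
POP_JUMP_IF_FALSE → pop True; no jump. Stack: []
LOAD_FAST_LOAD_FAST q,i → push 38,2. Stack: [38, 2]
BINARY_OP + → 38 + 2 = 40. Stack: [40]
STORE_FAST q → q=40. Stack: []
LOAD_FAST i → push 2. Stack: [2]
LOAD_CONST → push 1. Stack: [2, 1]
BINARY_OP + → 2 + 1 = 3. Stack: [3]
STORE_FAST i → i=3. Stack: []
LOAD_FAST i → push 3. Stack: [3]
LOAD_CONST → push 3. Stack: [3, 3]
COMPARE_OP bool(<) → 3 vs 3 = False. Stack: [False]
POP_JUMP_IF_FALSE → pop False; jump. Stack: []
LOAD_FAST q → push 40. Stack: [40]
RETURN_VALUE → return 40.

40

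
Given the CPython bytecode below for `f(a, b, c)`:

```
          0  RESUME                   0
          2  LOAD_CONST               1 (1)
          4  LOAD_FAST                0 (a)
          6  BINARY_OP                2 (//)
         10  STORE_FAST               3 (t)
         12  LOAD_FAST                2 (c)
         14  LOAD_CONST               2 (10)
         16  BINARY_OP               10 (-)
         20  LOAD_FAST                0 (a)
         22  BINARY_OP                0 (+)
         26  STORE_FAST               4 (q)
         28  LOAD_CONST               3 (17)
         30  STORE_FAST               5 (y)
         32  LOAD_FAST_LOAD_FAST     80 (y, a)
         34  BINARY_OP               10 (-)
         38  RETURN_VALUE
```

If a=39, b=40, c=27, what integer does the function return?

-22

LOAD_CONST → push 1. Stack: [1]
LOAD_FAST a → push 39. Stack: [1, 39]
BINARY_OP // → 1 // 39 = 0. Stack: [0]
STORE_FAST t → t=0. Stack: []
LOAD_FAST c → push 27. Stack: [27]
LOAD_CONST → push 10. Stack: [27, 10]
BINARY_OP - → 27 - 10 = 17. Stack: [17]
LOAD_FAST a → push 39. Stack: [17, 39]
BINARY_OP + → 17 + 39 = 56. Stack: [56]
STORE_FAST q → q=56. Stack: []
LOAD_CONST → push 17. Stack: [17]
STORE_FAST y → y=17. Stack: []
LOAD_FAST_LOAD_FAST y,a → push 17,39. Stack: [17, 39]
BINARY_OP - → 17 - 39 = -22. Stack: [-22]
RETURN_VALUE → return -22.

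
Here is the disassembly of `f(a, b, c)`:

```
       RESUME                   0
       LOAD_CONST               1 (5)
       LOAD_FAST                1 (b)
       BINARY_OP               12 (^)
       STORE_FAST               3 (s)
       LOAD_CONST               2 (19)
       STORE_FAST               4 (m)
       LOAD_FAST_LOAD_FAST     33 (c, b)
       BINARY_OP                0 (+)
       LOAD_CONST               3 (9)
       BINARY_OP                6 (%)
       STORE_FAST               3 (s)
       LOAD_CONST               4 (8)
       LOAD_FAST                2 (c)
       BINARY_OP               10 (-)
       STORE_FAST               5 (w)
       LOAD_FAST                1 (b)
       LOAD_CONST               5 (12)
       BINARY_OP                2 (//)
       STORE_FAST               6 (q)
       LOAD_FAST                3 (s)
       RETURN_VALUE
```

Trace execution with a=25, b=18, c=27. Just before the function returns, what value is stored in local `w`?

LOAD_CONST → push 5. Stack: [5]
LOAD_FAST b → push 18. Stack: [5, 18]
BINARY_OP ^ → 5 ^ 18 = 23. Stack: [23]
STORE_FAST s → s=23. Stack: []
LOAD_CONST → push 19. Stack: [19]
STORE_FAST m → m=19. Stack: []
LOAD_FAST_LOAD_FAST c,b → push 27,18. Stack: [27, 18]
BINARY_OP + → 27 + 18 = 45. Stack: [45]
LOAD_CONST → push 9. Stack: [45, 9]
BINARY_OP % → 45 % 9 = 0. Stack: [0]
STORE_FAST s → s=0. Stack: []
LOAD_CONST → push 8. Stack: [8]
LOAD_FAST c → push 27. Stack: [8, 27]
BINARY_OP - → 8 - 27 = -19. Stack: [-19]
STORE_FAST w → w=-19. Stack: []
LOAD_FAST b → push 18. Stack: [18]
LOAD_CONST → push 12. Stack: [18, 12]
BINARY_OP // → 18 // 12 = 1. Stack: [1]
STORE_FAST q → q=1. Stack: []
LOAD_FAST s → push 0. Stack: [0]
RETURN_VALUE → return 0.

-19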